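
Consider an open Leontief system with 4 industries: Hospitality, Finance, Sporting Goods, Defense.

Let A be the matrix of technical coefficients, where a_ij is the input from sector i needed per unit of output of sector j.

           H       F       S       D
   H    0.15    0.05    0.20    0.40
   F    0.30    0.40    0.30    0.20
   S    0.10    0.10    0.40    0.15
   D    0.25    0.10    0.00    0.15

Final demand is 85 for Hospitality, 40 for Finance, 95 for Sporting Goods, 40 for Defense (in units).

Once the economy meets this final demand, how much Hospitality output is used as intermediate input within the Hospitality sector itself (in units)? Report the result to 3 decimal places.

z_HH = 43.166

I − A =
  [   0.85    -0.05    -0.20    -0.40]
  [  -0.30     0.60    -0.30    -0.20]
  [  -0.10    -0.10     0.60    -0.15]
  [  -0.25    -0.10     0.00     0.85]
Compute the cofactors C_ij = (−1)^(i+j)·(3×3 minor ij) of I−A; the adjugate is their transpose:
adj(I−A) = Cᵀ =
  [ 0.264000   0.069500   0.122750   0.162250]
  [ 0.219750   0.349000   0.247750   0.229250]
  [ 0.106500   0.085125   0.329250   0.128250]
  [ 0.103500   0.061500   0.065250   0.252000]
det(I−A) = Σ_j (I−A)_1j·C_1j = (0.85)(0.264000) + (-0.05)(0.219750) + (-0.20)(0.106500) + (-0.40)(0.103500) = 0.1507125
(I − A)⁻¹ = adj(I−A) / det(I−A) ≈
  [   1.7517     0.4611     0.8145     1.0766]
  [   1.4581     2.3157     1.6439     1.5211]
  [   0.7066     0.5648     2.1846     0.8510]
  [   0.6867     0.4081     0.4329     1.6721]
First solve x = (I − A)⁻¹ d = adj(I−A)·d / det(I−A); in particular x_H = (0.264000·85 + 0.069500·40 + 0.122750·95 + 0.162250·40) / 0.1507125 = 43.37125 / 0.1507125 ≈ 287.77474.
Intermediate flow from H to H: z_HH = a_HH · x_H = 0.15 × 43.37125 / 0.1507125 = 6.5056875 / 0.1507125 ≈ 43.166.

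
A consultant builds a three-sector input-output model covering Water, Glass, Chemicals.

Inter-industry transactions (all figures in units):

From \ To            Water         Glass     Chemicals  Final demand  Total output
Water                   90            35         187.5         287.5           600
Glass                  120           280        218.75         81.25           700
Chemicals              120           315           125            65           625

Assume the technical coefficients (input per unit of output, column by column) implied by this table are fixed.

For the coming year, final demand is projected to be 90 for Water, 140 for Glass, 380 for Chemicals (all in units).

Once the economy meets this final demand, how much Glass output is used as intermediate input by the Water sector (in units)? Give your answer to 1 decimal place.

Technical coefficients a_ij = z_ij / X_j:
  a_11 = 90/600 = 0.15, a_21 = 120/600 = 0.20, a_31 = 120/600 = 0.20
  a_12 = 35/700 = 0.05, a_22 = 280/700 = 0.40, a_32 = 315/700 = 0.45
  a_13 = 187.5/625 = 0.30, a_23 = 218.75/625 = 0.35, a_33 = 125/625 = 0.20
I − A =
  [   0.85    -0.05    -0.30]
  [  -0.20     0.60    -0.35]
  [  -0.20    -0.45     0.80]
Cofactors of I−A, C_ij = (−1)^(i+j)·(minor ij) (rows/columns in the sector order above):
  C_11 = (0.60)(0.80) − (-0.35)(-0.45) = 0.3225
  C_12 = −[(-0.20)(0.80) − (-0.35)(-0.20)] = 0.2300
  C_13 = (-0.20)(-0.45) − (0.60)(-0.20) = 0.2100
  C_21 = −[(-0.05)(0.80) − (-0.30)(-0.45)] = 0.1750
  C_22 = (0.85)(0.80) − (-0.30)(-0.20) = 0.6200
  C_23 = −[(0.85)(-0.45) − (-0.05)(-0.20)] = 0.3925
  C_31 = (-0.05)(-0.35) − (-0.30)(0.60) = 0.1975
  C_32 = −[(0.85)(-0.35) − (-0.30)(-0.20)] = 0.3575
  C_33 = (0.85)(0.60) − (-0.05)(-0.20) = 0.5000
det(I−A) = Σ_j (I−A)_1j·C_1j = (0.85)(0.3225) + (-0.05)(0.2300) + (-0.30)(0.2100) = 0.199625
adj(I−A) = Cᵀ =
  [ 0.3225   0.1750   0.1975]
  [ 0.2300   0.6200   0.3575]
  [ 0.2100   0.3925   0.5000]
(I − A)⁻¹ = adj(I−A) / det(I−A) ≈
  [   1.6155     0.8766     0.9894]
  [   1.1522     3.1058     1.7909]
  [   1.0520     1.9662     2.5047]
First solve x = (I − A)⁻¹ d = adj(I−A)·d / det(I−A); in particular x_1 = (0.3225·90 + 0.1750·140 + 0.1975·380) / 0.199625 = 128.575 / 0.199625 ≈ 644.083.
Intermediate flow from 2 to 1: z_21 = a_21 · x_1 = 0.20 × 128.575 / 0.199625 = 25.715 / 0.199625 ≈ 128.8.

z_21 = 128.8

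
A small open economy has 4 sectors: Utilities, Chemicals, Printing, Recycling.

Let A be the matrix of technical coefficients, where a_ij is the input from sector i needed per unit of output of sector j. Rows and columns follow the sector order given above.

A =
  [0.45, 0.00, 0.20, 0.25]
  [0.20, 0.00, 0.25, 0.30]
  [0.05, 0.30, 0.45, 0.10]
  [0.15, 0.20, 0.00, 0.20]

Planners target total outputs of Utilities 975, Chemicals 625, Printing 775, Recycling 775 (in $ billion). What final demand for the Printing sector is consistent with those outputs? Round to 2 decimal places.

d_3 = 112.50

I − A =
  [   0.55     0.00    -0.20    -0.25]
  [  -0.20     1.00    -0.25    -0.30]
  [  -0.05    -0.30     0.55    -0.10]
  [  -0.15    -0.20     0.00     0.80]
d = (I − A) x:
  d_1 = (+0.55)·975 + (+0.00)·625 + (-0.20)·775 + (-0.25)·775 = 187.50
  d_2 = (-0.20)·975 + (+1.00)·625 + (-0.25)·775 + (-0.30)·775 = 3.75
  d_3 = (-0.05)·975 + (-0.30)·625 + (+0.55)·775 + (-0.10)·775 = 112.50
  d_4 = (-0.15)·975 + (-0.20)·625 + (+0.00)·775 + (+0.80)·775 = 348.75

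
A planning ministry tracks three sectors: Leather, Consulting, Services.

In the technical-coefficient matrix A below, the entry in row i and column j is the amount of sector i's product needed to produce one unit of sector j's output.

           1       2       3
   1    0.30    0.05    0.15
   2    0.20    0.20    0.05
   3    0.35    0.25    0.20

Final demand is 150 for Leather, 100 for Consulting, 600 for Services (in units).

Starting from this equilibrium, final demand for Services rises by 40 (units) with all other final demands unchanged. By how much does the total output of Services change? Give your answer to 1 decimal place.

Δx_3 = 57.8

I − A =
  [   0.70    -0.05    -0.15]
  [  -0.20     0.80    -0.05]
  [  -0.35    -0.25     0.80]
Cofactors of I−A, C_ij = (−1)^(i+j)·(minor ij) (rows/columns in the sector order above):
  C_11 = (0.80)(0.80) − (-0.05)(-0.25) = 0.6275
  C_12 = −[(-0.20)(0.80) − (-0.05)(-0.35)] = 0.1775
  C_13 = (-0.20)(-0.25) − (0.80)(-0.35) = 0.3300
  C_21 = −[(-0.05)(0.80) − (-0.15)(-0.25)] = 0.0775
  C_22 = (0.70)(0.80) − (-0.15)(-0.35) = 0.5075
  C_23 = −[(0.70)(-0.25) − (-0.05)(-0.35)] = 0.1925
  C_31 = (-0.05)(-0.05) − (-0.15)(0.80) = 0.1225
  C_32 = −[(0.70)(-0.05) − (-0.15)(-0.20)] = 0.0650
  C_33 = (0.70)(0.80) − (-0.05)(-0.20) = 0.5500
det(I−A) = Σ_j (I−A)_1j·C_1j = (0.70)(0.6275) + (-0.05)(0.1775) + (-0.15)(0.3300) = 0.380875
adj(I−A) = Cᵀ =
  [ 0.6275   0.0775   0.1225]
  [ 0.1775   0.5075   0.0650]
  [ 0.3300   0.1925   0.5500]
(I − A)⁻¹ = adj(I−A) / det(I−A) ≈
  [   1.6475     0.2035     0.3216]
  [   0.4660     1.3325     0.1707]
  [   0.8664     0.5054     1.4440]
Δx = (I − A)⁻¹ Δd with Δd having +40 in the Services component and 0 elsewhere.
So Δx_3 = L_33 · (+40), where L_33 = adj(I−A)_33 / det(I−A) = 0.5500 / 0.380875.
Δx_3 = 0.5500 × (+40) / 0.380875 = 22.00 / 0.380875 ≈ 57.8.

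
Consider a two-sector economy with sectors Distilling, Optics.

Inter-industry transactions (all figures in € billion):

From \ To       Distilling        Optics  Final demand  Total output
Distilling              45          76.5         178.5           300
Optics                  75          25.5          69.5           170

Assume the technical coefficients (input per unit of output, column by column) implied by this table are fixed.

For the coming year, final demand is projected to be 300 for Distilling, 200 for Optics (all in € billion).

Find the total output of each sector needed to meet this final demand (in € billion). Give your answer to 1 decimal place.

x_D = 565.6, x_O = 401.6

Technical coefficients a_ij = z_ij / X_j:
  a_DD = 45/300 = 0.15, a_OD = 75/300 = 0.25
  a_DO = 76.5/170 = 0.45, a_OO = 25.5/170 = 0.15
I − A =
  [   0.85    -0.45]
  [  -0.25     0.85]
det(I−A) = (0.85)(0.85) − (-0.45)(-0.25) = 0.6100
adj(I−A) = [[0.85, 0.45], [0.25, 0.85]]
(I − A)⁻¹ = adj(I−A) / det(I−A) ≈
  [   1.3934     0.7377]
  [   0.4098     1.3934]
x = (I − A)⁻¹ d = adj(I−A)·d / det(I−A), with det(I−A) = 0.6100:
  x_D = (0.85·300 + 0.45·200) / 0.6100 = 345.00 / 0.6100 ≈ 565.6
  x_O = (0.25·300 + 0.85·200) / 0.6100 = 245.00 / 0.6100 ≈ 401.6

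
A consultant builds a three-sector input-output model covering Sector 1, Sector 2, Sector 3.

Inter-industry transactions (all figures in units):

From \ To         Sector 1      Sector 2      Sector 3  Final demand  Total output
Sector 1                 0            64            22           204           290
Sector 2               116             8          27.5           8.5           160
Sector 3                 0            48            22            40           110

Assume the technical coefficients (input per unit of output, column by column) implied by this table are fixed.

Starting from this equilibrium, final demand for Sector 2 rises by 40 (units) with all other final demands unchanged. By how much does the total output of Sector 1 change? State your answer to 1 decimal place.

Δx_1 = 28.5

Technical coefficients a_ij = z_ij / X_j:
  a_11 = 0/290 = 0.00, a_21 = 116/290 = 0.40, a_31 = 0/290 = 0.00
  a_12 = 64/160 = 0.40, a_22 = 8/160 = 0.05, a_32 = 48/160 = 0.30
  a_13 = 22/110 = 0.20, a_23 = 27.5/110 = 0.25, a_33 = 22/110 = 0.20
I − A =
  [   1.00    -0.40    -0.20]
  [  -0.40     0.95    -0.25]
  [   0.00    -0.30     0.80]
Cofactors of I−A, C_ij = (−1)^(i+j)·(minor ij) (rows/columns in the sector order above):
  C_11 = (0.95)(0.80) − (-0.25)(-0.30) = 0.6850
  C_12 = −[(-0.40)(0.80) − (-0.25)(0.00)] = 0.3200
  C_13 = (-0.40)(-0.30) − (0.95)(0.00) = 0.1200
  C_21 = −[(-0.40)(0.80) − (-0.20)(-0.30)] = 0.3800
  C_22 = (1.00)(0.80) − (-0.20)(0.00) = 0.8000
  C_23 = −[(1.00)(-0.30) − (-0.40)(0.00)] = 0.3000
  C_31 = (-0.40)(-0.25) − (-0.20)(0.95) = 0.2900
  C_32 = −[(1.00)(-0.25) − (-0.20)(-0.40)] = 0.3300
  C_33 = (1.00)(0.95) − (-0.40)(-0.40) = 0.7900
det(I−A) = Σ_j (I−A)_1j·C_1j = (1.00)(0.6850) + (-0.40)(0.3200) + (-0.20)(0.1200) = 0.5330
adj(I−A) = Cᵀ =
  [ 0.6850   0.3800   0.2900]
  [ 0.3200   0.8000   0.3300]
  [ 0.1200   0.3000   0.7900]
(I − A)⁻¹ = adj(I−A) / det(I−A) ≈
  [   1.2852     0.7129     0.5441]
  [   0.6004     1.5009     0.6191]
  [   0.2251     0.5629     1.4822]
Δx = (I − A)⁻¹ Δd with Δd having +40 in the Sector 2 component and 0 elsewhere.
So Δx_1 = L_12 · (+40), where L_12 = adj(I−A)_12 / det(I−A) = 0.3800 / 0.5330.
Δx_1 = 0.3800 × (+40) / 0.5330 = 15.20 / 0.5330 ≈ 28.5.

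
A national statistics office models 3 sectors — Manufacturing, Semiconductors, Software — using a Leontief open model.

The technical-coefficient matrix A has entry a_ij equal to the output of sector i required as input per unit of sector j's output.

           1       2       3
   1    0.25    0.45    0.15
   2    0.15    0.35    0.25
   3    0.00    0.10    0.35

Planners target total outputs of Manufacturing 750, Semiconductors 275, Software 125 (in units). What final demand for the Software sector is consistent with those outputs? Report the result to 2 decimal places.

I − A =
  [   0.75    -0.45    -0.15]
  [  -0.15     0.65    -0.25]
  [   0.00    -0.10     0.65]
d = (I − A) x:
  d_1 = (+0.75)·750 + (-0.45)·275 + (-0.15)·125 = 420.00
  d_2 = (-0.15)·750 + (+0.65)·275 + (-0.25)·125 = 35.00
  d_3 = (+0.00)·750 + (-0.10)·275 + (+0.65)·125 = 53.75

d_3 = 53.75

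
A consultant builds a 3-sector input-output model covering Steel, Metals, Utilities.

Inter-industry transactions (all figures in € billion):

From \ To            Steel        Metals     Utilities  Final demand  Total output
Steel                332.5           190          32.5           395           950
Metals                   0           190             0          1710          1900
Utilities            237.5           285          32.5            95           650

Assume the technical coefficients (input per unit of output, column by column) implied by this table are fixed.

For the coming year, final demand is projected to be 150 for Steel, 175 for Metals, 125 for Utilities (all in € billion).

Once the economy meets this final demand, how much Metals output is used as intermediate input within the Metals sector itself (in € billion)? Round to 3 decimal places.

Technical coefficients a_ij = z_ij / X_j:
  a_11 = 332.5/950 = 0.35, a_21 = 0/950 = 0.00, a_31 = 237.5/950 = 0.25
  a_12 = 190/1900 = 0.10, a_22 = 190/1900 = 0.10, a_32 = 285/1900 = 0.15
  a_13 = 32.5/650 = 0.05, a_23 = 0/650 = 0.00, a_33 = 32.5/650 = 0.05
I − A =
  [   0.65    -0.10    -0.05]
  [   0.00     0.90     0.00]
  [  -0.25    -0.15     0.95]
Cofactors of I−A, C_ij = (−1)^(i+j)·(minor ij) (rows/columns in the sector order above):
  C_11 = (0.90)(0.95) − (0.00)(-0.15) = 0.8550
  C_12 = −[(0.00)(0.95) − (0.00)(-0.25)] = 0.0000
  C_13 = (0.00)(-0.15) − (0.90)(-0.25) = 0.2250
  C_21 = −[(-0.10)(0.95) − (-0.05)(-0.15)] = 0.1025
  C_22 = (0.65)(0.95) − (-0.05)(-0.25) = 0.6050
  C_23 = −[(0.65)(-0.15) − (-0.10)(-0.25)] = 0.1225
  C_31 = (-0.10)(0.00) − (-0.05)(0.90) = 0.0450
  C_32 = −[(0.65)(0.00) − (-0.05)(0.00)] = 0.0000
  C_33 = (0.65)(0.90) − (-0.10)(0.00) = 0.5850
det(I−A) = Σ_j (I−A)_1j·C_1j = (0.65)(0.8550) + (-0.10)(0.0000) + (-0.05)(0.2250) = 0.5445
adj(I−A) = Cᵀ =
  [ 0.8550   0.1025   0.0450]
  [ 0.0000   0.6050   0.0000]
  [ 0.2250   0.1225   0.5850]
(I − A)⁻¹ = adj(I−A) / det(I−A) ≈
  [   1.5702     0.1882     0.0826]
  [   0.0000     1.1111     0.0000]
  [   0.4132     0.2250     1.0744]
First solve x = (I − A)⁻¹ d = adj(I−A)·d / det(I−A); in particular x_2 = (0.0000·150 + 0.6050·175 + 0.0000·125) / 0.5445 = 105.875 / 0.5445 ≈ 194.44444.
Intermediate flow from 2 to 2: z_22 = a_22 · x_2 = 0.10 × 105.875 / 0.5445 = 10.5875 / 0.5445 ≈ 19.444.

z_22 = 19.444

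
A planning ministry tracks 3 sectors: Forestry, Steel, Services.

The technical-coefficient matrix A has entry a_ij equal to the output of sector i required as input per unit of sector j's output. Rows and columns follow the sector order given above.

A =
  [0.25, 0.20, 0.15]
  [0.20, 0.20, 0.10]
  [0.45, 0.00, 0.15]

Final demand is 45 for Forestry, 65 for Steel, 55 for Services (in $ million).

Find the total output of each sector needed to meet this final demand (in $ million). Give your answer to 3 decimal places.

I − A =
  [   0.75    -0.20    -0.15]
  [  -0.20     0.80    -0.10]
  [  -0.45     0.00     0.85]
Cofactors of I−A, C_ij = (−1)^(i+j)·(minor ij) (rows/columns in the sector order above):
  C_11 = (0.80)(0.85) − (-0.10)(0.00) = 0.6800
  C_12 = −[(-0.20)(0.85) − (-0.10)(-0.45)] = 0.2150
  C_13 = (-0.20)(0.00) − (0.80)(-0.45) = 0.3600
  C_21 = −[(-0.20)(0.85) − (-0.15)(0.00)] = 0.1700
  C_22 = (0.75)(0.85) − (-0.15)(-0.45) = 0.5700
  C_23 = −[(0.75)(0.00) − (-0.20)(-0.45)] = 0.0900
  C_31 = (-0.20)(-0.10) − (-0.15)(0.80) = 0.1400
  C_32 = −[(0.75)(-0.10) − (-0.15)(-0.20)] = 0.1050
  C_33 = (0.75)(0.80) − (-0.20)(-0.20) = 0.5600
det(I−A) = Σ_j (I−A)_1j·C_1j = (0.75)(0.6800) + (-0.20)(0.2150) + (-0.15)(0.3600) = 0.4130
adj(I−A) = Cᵀ =
  [ 0.6800   0.1700   0.1400]
  [ 0.2150   0.5700   0.1050]
  [ 0.3600   0.0900   0.5600]
(I − A)⁻¹ = adj(I−A) / det(I−A) ≈
  [   1.6465     0.4116     0.3390]
  [   0.5206     1.3801     0.2542]
  [   0.8717     0.2179     1.3559]
x = (I − A)⁻¹ d = adj(I−A)·d / det(I−A), with det(I−A) = 0.4130:
  x_1 = (0.6800·45 + 0.1700·65 + 0.1400·55) / 0.4130 = 49.35 / 0.4130 ≈ 119.492
  x_2 = (0.2150·45 + 0.5700·65 + 0.1050·55) / 0.4130 = 52.50 / 0.4130 ≈ 127.119
  x_3 = (0.3600·45 + 0.0900·65 + 0.5600·55) / 0.4130 = 52.85 / 0.4130 ≈ 127.966

x_1 = 119.492, x_2 = 127.119, x_3 = 127.966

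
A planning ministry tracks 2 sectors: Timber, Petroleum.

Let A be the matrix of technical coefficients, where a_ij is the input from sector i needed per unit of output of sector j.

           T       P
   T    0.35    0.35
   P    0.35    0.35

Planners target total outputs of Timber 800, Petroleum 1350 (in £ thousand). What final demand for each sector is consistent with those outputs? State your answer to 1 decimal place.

I − A =
  [   0.65    -0.35]
  [  -0.35     0.65]
d = (I − A) x:
  d_T = (+0.65)·800 + (-0.35)·1350 = 47.5
  d_P = (-0.35)·800 + (+0.65)·1350 = 597.5

d_T = 47.5, d_P = 597.5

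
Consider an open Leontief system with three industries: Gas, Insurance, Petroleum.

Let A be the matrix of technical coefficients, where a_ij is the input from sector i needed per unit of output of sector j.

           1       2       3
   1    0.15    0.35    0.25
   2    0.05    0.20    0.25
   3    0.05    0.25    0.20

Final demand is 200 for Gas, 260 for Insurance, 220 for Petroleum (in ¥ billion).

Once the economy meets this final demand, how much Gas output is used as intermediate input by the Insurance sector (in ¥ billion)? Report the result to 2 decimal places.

z_12 = 177.94

I − A =
  [   0.85    -0.35    -0.25]
  [  -0.05     0.80    -0.25]
  [  -0.05    -0.25     0.80]
Cofactors of I−A, C_ij = (−1)^(i+j)·(minor ij) (rows/columns in the sector order above):
  C_11 = (0.80)(0.80) − (-0.25)(-0.25) = 0.5775
  C_12 = −[(-0.05)(0.80) − (-0.25)(-0.05)] = 0.0525
  C_13 = (-0.05)(-0.25) − (0.80)(-0.05) = 0.0525
  C_21 = −[(-0.35)(0.80) − (-0.25)(-0.25)] = 0.3425
  C_22 = (0.85)(0.80) − (-0.25)(-0.05) = 0.6675
  C_23 = −[(0.85)(-0.25) − (-0.35)(-0.05)] = 0.2300
  C_31 = (-0.35)(-0.25) − (-0.25)(0.80) = 0.2875
  C_32 = −[(0.85)(-0.25) − (-0.25)(-0.05)] = 0.2250
  C_33 = (0.85)(0.80) − (-0.35)(-0.05) = 0.6625
det(I−A) = Σ_j (I−A)_1j·C_1j = (0.85)(0.5775) + (-0.35)(0.0525) + (-0.25)(0.0525) = 0.459375
adj(I−A) = Cᵀ =
  [ 0.5775   0.3425   0.2875]
  [ 0.0525   0.6675   0.2250]
  [ 0.0525   0.2300   0.6625]
(I − A)⁻¹ = adj(I−A) / det(I−A) ≈
  [   1.2571     0.7456     0.6259]
  [   0.1143     1.4531     0.4898]
  [   0.1143     0.5007     1.4422]
First solve x = (I − A)⁻¹ d = adj(I−A)·d / det(I−A); in particular x_2 = (0.0525·200 + 0.6675·260 + 0.2250·220) / 0.459375 = 233.55 / 0.459375 ≈ 508.4082.
Intermediate flow from 1 to 2: z_12 = a_12 · x_2 = 0.35 × 233.55 / 0.459375 = 81.7425 / 0.459375 ≈ 177.94.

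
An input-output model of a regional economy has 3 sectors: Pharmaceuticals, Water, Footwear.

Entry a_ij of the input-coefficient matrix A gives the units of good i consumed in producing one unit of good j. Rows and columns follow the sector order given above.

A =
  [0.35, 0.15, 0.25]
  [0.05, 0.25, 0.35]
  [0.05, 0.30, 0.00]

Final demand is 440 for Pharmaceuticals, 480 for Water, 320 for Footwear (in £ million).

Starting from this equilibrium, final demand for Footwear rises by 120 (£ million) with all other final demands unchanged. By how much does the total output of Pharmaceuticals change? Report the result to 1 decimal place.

I − A =
  [   0.65    -0.15    -0.25]
  [  -0.05     0.75    -0.35]
  [  -0.05    -0.30     1.00]
Cofactors of I−A, C_ij = (−1)^(i+j)·(minor ij) (rows/columns in the sector order above):
  C_11 = (0.75)(1.00) − (-0.35)(-0.30) = 0.6450
  C_12 = −[(-0.05)(1.00) − (-0.35)(-0.05)] = 0.0675
  C_13 = (-0.05)(-0.30) − (0.75)(-0.05) = 0.0525
  C_21 = −[(-0.15)(1.00) − (-0.25)(-0.30)] = 0.2250
  C_22 = (0.65)(1.00) − (-0.25)(-0.05) = 0.6375
  C_23 = −[(0.65)(-0.30) − (-0.15)(-0.05)] = 0.2025
  C_31 = (-0.15)(-0.35) − (-0.25)(0.75) = 0.2400
  C_32 = −[(0.65)(-0.35) − (-0.25)(-0.05)] = 0.2400
  C_33 = (0.65)(0.75) − (-0.15)(-0.05) = 0.4800
det(I−A) = Σ_j (I−A)_1j·C_1j = (0.65)(0.6450) + (-0.15)(0.0675) + (-0.25)(0.0525) = 0.3960
adj(I−A) = Cᵀ =
  [ 0.6450   0.2250   0.2400]
  [ 0.0675   0.6375   0.2400]
  [ 0.0525   0.2025   0.4800]
(I − A)⁻¹ = adj(I−A) / det(I−A) ≈
  [   1.6288     0.5682     0.6061]
  [   0.1705     1.6098     0.6061]
  [   0.1326     0.5114     1.2121]
Δx = (I − A)⁻¹ Δd with Δd having +120 in the Footwear component and 0 elsewhere.
So Δx_1 = L_13 · (+120), where L_13 = adj(I−A)_13 / det(I−A) = 0.2400 / 0.3960.
Δx_1 = 0.2400 × (+120) / 0.3960 = 28.80 / 0.3960 ≈ 72.7.

Δx_1 = 72.7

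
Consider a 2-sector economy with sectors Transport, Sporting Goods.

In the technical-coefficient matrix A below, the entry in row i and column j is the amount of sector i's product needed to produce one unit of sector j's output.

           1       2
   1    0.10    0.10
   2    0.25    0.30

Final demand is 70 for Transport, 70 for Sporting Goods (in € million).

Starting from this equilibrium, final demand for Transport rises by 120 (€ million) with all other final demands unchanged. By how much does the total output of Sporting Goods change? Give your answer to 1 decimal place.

Δx_2 = 49.6

I − A =
  [   0.90    -0.10]
  [  -0.25     0.70]
det(I−A) = (0.90)(0.70) − (-0.10)(-0.25) = 0.6050
adj(I−A) = [[0.70, 0.10], [0.25, 0.90]]
(I − A)⁻¹ = adj(I−A) / det(I−A) ≈
  [   1.1570     0.1653]
  [   0.4132     1.4876]
Δx = (I − A)⁻¹ Δd with Δd having +120 in the Transport component and 0 elsewhere.
So Δx_2 = L_21 · (+120), where L_21 = adj(I−A)_21 / det(I−A) = 0.25 / 0.6050.
Δx_2 = 0.25 × (+120) / 0.6050 = 30.00 / 0.6050 ≈ 49.6.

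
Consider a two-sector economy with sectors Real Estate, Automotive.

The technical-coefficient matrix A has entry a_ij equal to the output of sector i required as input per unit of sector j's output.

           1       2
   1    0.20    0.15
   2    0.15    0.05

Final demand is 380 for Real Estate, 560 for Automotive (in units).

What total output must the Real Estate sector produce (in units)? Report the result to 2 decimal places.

I − A =
  [   0.80    -0.15]
  [  -0.15     0.95]
det(I−A) = (0.80)(0.95) − (-0.15)(-0.15) = 0.7375
adj(I−A) = [[0.95, 0.15], [0.15, 0.80]]
(I − A)⁻¹ = adj(I−A) / det(I−A) ≈
  [   1.2881     0.2034]
  [   0.2034     1.0847]
x = (I − A)⁻¹ d = adj(I−A)·d / det(I−A), with det(I−A) = 0.7375:
  x_1 = (0.95·380 + 0.15·560) / 0.7375 = 445.00 / 0.7375 ≈ 603.39
  x_2 = (0.15·380 + 0.80·560) / 0.7375 = 505.00 / 0.7375 ≈ 684.75

x_1 = 603.39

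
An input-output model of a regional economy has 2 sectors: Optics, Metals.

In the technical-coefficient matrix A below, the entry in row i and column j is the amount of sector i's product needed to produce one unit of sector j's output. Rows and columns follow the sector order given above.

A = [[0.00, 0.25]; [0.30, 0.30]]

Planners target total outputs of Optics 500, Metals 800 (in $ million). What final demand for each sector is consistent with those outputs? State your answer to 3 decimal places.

I − A =
  [   1.00    -0.25]
  [  -0.30     0.70]
d = (I − A) x:
  d_O = (+1.00)·500 + (-0.25)·800 = 300.000
  d_M = (-0.30)·500 + (+0.70)·800 = 410.000

d_O = 300.000, d_M = 410.000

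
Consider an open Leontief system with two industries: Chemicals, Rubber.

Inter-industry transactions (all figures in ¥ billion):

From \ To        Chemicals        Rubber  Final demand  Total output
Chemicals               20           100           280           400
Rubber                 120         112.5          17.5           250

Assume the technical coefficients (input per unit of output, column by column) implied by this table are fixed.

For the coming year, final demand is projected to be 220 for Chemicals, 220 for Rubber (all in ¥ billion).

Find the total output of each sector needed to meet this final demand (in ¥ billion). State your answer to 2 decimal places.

Technical coefficients a_ij = z_ij / X_j:
  a_CC = 20/400 = 0.05, a_RC = 120/400 = 0.30
  a_CR = 100/250 = 0.40, a_RR = 112.5/250 = 0.45
I − A =
  [   0.95    -0.40]
  [  -0.30     0.55]
det(I−A) = (0.95)(0.55) − (-0.40)(-0.30) = 0.4025
adj(I−A) = [[0.55, 0.40], [0.30, 0.95]]
(I − A)⁻¹ = adj(I−A) / det(I−A) ≈
  [   1.3665     0.9938]
  [   0.7453     2.3602]
x = (I − A)⁻¹ d = adj(I−A)·d / det(I−A), with det(I−A) = 0.4025:
  x_C = (0.55·220 + 0.40·220) / 0.4025 = 209.00 / 0.4025 ≈ 519.25
  x_R = (0.30·220 + 0.95·220) / 0.4025 = 275.00 / 0.4025 ≈ 683.23

x_C = 519.25, x_R = 683.23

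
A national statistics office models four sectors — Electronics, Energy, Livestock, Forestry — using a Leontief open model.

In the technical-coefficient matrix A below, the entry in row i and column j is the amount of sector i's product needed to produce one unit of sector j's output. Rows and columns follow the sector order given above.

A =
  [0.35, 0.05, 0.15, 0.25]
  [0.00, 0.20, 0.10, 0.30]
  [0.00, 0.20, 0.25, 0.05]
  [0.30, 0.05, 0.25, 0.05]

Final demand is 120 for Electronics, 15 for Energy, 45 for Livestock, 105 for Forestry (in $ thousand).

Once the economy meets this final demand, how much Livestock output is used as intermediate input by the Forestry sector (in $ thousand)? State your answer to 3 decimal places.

I − A =
  [   0.65    -0.05    -0.15    -0.25]
  [   0.00     0.80    -0.10    -0.30]
  [   0.00    -0.20     0.75    -0.05]
  [  -0.30    -0.05    -0.25     0.95]
Compute the cofactors C_ij = (−1)^(i+j)·(3×3 minor ij) of I−A; the adjugate is their transpose:
adj(I−A) = Cᵀ =
  [ 0.514500   0.085750   0.171500   0.171500]
  [ 0.069000   0.396500   0.116500   0.149500]
  [ 0.030000   0.110875   0.419750   0.065000]
  [ 0.174000   0.077125   0.170750   0.377000]
det(I−A) = Σ_j (I−A)_1j·C_1j = (0.65)(0.514500) + (-0.05)(0.069000) + (-0.15)(0.030000) + (-0.25)(0.174000) = 0.282975
(I − A)⁻¹ = adj(I−A) / det(I−A) ≈
  [   1.8182     0.3030     0.6061     0.6061]
  [   0.2438     1.4012     0.4117     0.5283]
  [   0.1060     0.3918     1.4833     0.2297]
  [   0.6149     0.2726     0.6034     1.3323]
First solve x = (I − A)⁻¹ d = adj(I−A)·d / det(I−A); in particular x_4 = (0.174000·120 + 0.077125·15 + 0.170750·45 + 0.377000·105) / 0.282975 = 69.305625 / 0.282975 ≈ 244.91784.
Intermediate flow from 3 to 4: z_34 = a_34 · x_4 = 0.05 × 69.305625 / 0.282975 = 3.46528125 / 0.282975 ≈ 12.246.

z_34 = 12.246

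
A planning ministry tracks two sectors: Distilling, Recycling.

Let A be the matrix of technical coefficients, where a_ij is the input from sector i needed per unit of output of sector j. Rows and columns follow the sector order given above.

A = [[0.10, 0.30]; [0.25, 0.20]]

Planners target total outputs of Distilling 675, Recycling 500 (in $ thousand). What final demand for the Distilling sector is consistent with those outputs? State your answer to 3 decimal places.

d_1 = 457.500

I − A =
  [   0.90    -0.30]
  [  -0.25     0.80]
d = (I − A) x:
  d_1 = (+0.90)·675 + (-0.30)·500 = 457.500
  d_2 = (-0.25)·675 + (+0.80)·500 = 231.250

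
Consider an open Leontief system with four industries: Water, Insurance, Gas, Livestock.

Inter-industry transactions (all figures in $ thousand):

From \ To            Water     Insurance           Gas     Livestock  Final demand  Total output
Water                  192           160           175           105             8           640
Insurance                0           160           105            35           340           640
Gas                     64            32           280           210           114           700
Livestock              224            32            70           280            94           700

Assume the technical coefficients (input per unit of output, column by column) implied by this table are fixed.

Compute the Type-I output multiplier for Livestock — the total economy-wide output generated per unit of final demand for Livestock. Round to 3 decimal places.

m_L = 6.367

Technical coefficients a_ij = z_ij / X_j:
  a_WW = 192/640 = 0.30, a_IW = 0/640 = 0.00, a_GW = 64/640 = 0.10, a_LW = 224/640 = 0.35
  a_WI = 160/640 = 0.25, a_II = 160/640 = 0.25, a_GI = 32/640 = 0.05, a_LI = 32/640 = 0.05
  a_WG = 175/700 = 0.25, a_IG = 105/700 = 0.15, a_GG = 280/700 = 0.40, a_LG = 70/700 = 0.10
  a_WL = 105/700 = 0.15, a_IL = 35/700 = 0.05, a_GL = 210/700 = 0.30, a_LL = 280/700 = 0.40
I − A =
  [   0.70    -0.25    -0.25    -0.15]
  [   0.00     0.75    -0.15    -0.05]
  [  -0.10    -0.05     0.60    -0.30]
  [  -0.35    -0.05    -0.10     0.60]
Compute the cofactors C_ij = (−1)^(i+j)·(3×3 minor ij) of I−A; the adjugate is their transpose:
adj(I−A) = Cᵀ =
  [ 0.239000   0.099000   0.148000   0.142000]
  [ 0.035750   0.156750   0.063000   0.053500]
  [ 0.124375   0.070875   0.269500   0.171750]
  [ 0.163125   0.082625   0.136500   0.287250]
det(I−A) = Σ_j (I−A)_1j·C_1j = (0.70)(0.239000) + (-0.25)(0.035750) + (-0.25)(0.124375) + (-0.15)(0.163125) = 0.1028
(I − A)⁻¹ = adj(I−A) / det(I−A) ≈
  [   2.3249     0.9630     1.4397     1.3813]
  [   0.3478     1.5248     0.6128     0.5204]
  [   1.2099     0.6894     2.6216     1.6707]
  [   1.5868     0.8037     1.3278     2.7943]
The output multiplier for sector j is the column-j sum of the Leontief inverse (I − A)⁻¹ = adj(I−A) / det(I−A).
Column L of adj(I−A): (0.142000, 0.053500, 0.171750, 0.287250); det(I−A) = 0.1028.
m_L = (0.142000 + 0.053500 + 0.171750 + 0.287250) / 0.1028 = 0.6545 / 0.1028 ≈ 6.367.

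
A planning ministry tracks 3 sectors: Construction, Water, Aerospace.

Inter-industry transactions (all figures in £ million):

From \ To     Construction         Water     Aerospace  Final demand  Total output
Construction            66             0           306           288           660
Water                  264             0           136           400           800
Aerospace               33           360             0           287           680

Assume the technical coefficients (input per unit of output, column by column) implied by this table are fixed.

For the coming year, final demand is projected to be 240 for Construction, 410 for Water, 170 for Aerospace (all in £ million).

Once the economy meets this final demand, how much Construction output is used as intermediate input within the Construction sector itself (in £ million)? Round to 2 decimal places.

Technical coefficients a_ij = z_ij / X_j:
  a_CC = 66/660 = 0.10, a_WC = 264/660 = 0.40, a_AC = 33/660 = 0.05
  a_CW = 0/800 = 0.00, a_WW = 0/800 = 0.00, a_AW = 360/800 = 0.45
  a_CA = 306/680 = 0.45, a_WA = 136/680 = 0.20, a_AA = 0/680 = 0.00
I − A =
  [   0.90     0.00    -0.45]
  [  -0.40     1.00    -0.20]
  [  -0.05    -0.45     1.00]
Cofactors of I−A, C_ij = (−1)^(i+j)·(minor ij) (rows/columns in the sector order above):
  C_11 = (1.00)(1.00) − (-0.20)(-0.45) = 0.9100
  C_12 = −[(-0.40)(1.00) − (-0.20)(-0.05)] = 0.4100
  C_13 = (-0.40)(-0.45) − (1.00)(-0.05) = 0.2300
  C_21 = −[(0.00)(1.00) − (-0.45)(-0.45)] = 0.2025
  C_22 = (0.90)(1.00) − (-0.45)(-0.05) = 0.8775
  C_23 = −[(0.90)(-0.45) − (0.00)(-0.05)] = 0.4050
  C_31 = (0.00)(-0.20) − (-0.45)(1.00) = 0.4500
  C_32 = −[(0.90)(-0.20) − (-0.45)(-0.40)] = 0.3600
  C_33 = (0.90)(1.00) − (0.00)(-0.40) = 0.9000
det(I−A) = Σ_j (I−A)_1j·C_1j = (0.90)(0.9100) + (0.00)(0.4100) + (-0.45)(0.2300) = 0.7155
adj(I−A) = Cᵀ =
  [ 0.9100   0.2025   0.4500]
  [ 0.4100   0.8775   0.3600]
  [ 0.2300   0.4050   0.9000]
(I − A)⁻¹ = adj(I−A) / det(I−A) ≈
  [   1.2718     0.2830     0.6289]
  [   0.5730     1.2264     0.5031]
  [   0.3215     0.5660     1.2579]
First solve x = (I − A)⁻¹ d = adj(I−A)·d / det(I−A); in particular x_C = (0.9100·240 + 0.2025·410 + 0.4500·170) / 0.7155 = 377.925 / 0.7155 ≈ 528.1971.
Intermediate flow from C to C: z_CC = a_CC · x_C = 0.10 × 377.925 / 0.7155 = 37.7925 / 0.7155 ≈ 52.82.

z_CC = 52.82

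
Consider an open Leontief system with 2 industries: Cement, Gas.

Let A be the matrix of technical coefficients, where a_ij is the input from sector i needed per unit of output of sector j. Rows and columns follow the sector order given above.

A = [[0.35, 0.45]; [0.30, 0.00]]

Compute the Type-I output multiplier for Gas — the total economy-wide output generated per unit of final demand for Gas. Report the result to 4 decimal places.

I − A =
  [   0.65    -0.45]
  [  -0.30     1.00]
det(I−A) = (0.65)(1.00) − (-0.45)(-0.30) = 0.5150
adj(I−A) = [[1.00, 0.45], [0.30, 0.65]]
(I − A)⁻¹ = adj(I−A) / det(I−A) ≈
  [   1.94175     0.87379]
  [   0.58252     1.26214]
The output multiplier for sector j is the column-j sum of the Leontief inverse (I − A)⁻¹ = adj(I−A) / det(I−A).
Column 2 of adj(I−A): (0.45, 0.65); det(I−A) = 0.5150.
m_2 = (0.45 + 0.65) / 0.5150 = 1.10 / 0.5150 ≈ 2.1359.

m_2 = 2.1359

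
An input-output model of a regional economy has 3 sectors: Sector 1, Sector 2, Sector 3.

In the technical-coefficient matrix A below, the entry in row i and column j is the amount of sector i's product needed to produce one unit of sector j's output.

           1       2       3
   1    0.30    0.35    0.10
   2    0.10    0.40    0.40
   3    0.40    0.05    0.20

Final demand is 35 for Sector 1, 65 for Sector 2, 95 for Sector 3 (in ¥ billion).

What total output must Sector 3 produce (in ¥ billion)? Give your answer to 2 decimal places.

I − A =
  [   0.70    -0.35    -0.10]
  [  -0.10     0.60    -0.40]
  [  -0.40    -0.05     0.80]
Cofactors of I−A, C_ij = (−1)^(i+j)·(minor ij) (rows/columns in the sector order above):
  C_11 = (0.60)(0.80) − (-0.40)(-0.05) = 0.4600
  C_12 = −[(-0.10)(0.80) − (-0.40)(-0.40)] = 0.2400
  C_13 = (-0.10)(-0.05) − (0.60)(-0.40) = 0.2450
  C_21 = −[(-0.35)(0.80) − (-0.10)(-0.05)] = 0.2850
  C_22 = (0.70)(0.80) − (-0.10)(-0.40) = 0.5200
  C_23 = −[(0.70)(-0.05) − (-0.35)(-0.40)] = 0.1750
  C_31 = (-0.35)(-0.40) − (-0.10)(0.60) = 0.2000
  C_32 = −[(0.70)(-0.40) − (-0.10)(-0.10)] = 0.2900
  C_33 = (0.70)(0.60) − (-0.35)(-0.10) = 0.3850
det(I−A) = Σ_j (I−A)_1j·C_1j = (0.70)(0.4600) + (-0.35)(0.2400) + (-0.10)(0.2450) = 0.2135
adj(I−A) = Cᵀ =
  [ 0.4600   0.2850   0.2000]
  [ 0.2400   0.5200   0.2900]
  [ 0.2450   0.1750   0.3850]
(I − A)⁻¹ = adj(I−A) / det(I−A) ≈
  [   2.1546     1.3349     0.9368]
  [   1.1241     2.4356     1.3583]
  [   1.1475     0.8197     1.8033]
x = (I − A)⁻¹ d = adj(I−A)·d / det(I−A), with det(I−A) = 0.2135:
  x_1 = (0.4600·35 + 0.2850·65 + 0.2000·95) / 0.2135 = 53.625 / 0.2135 ≈ 251.17
  x_2 = (0.2400·35 + 0.5200·65 + 0.2900·95) / 0.2135 = 69.75 / 0.2135 ≈ 326.70
  x_3 = (0.2450·35 + 0.1750·65 + 0.3850·95) / 0.2135 = 56.525 / 0.2135 ≈ 264.75

x_3 = 264.75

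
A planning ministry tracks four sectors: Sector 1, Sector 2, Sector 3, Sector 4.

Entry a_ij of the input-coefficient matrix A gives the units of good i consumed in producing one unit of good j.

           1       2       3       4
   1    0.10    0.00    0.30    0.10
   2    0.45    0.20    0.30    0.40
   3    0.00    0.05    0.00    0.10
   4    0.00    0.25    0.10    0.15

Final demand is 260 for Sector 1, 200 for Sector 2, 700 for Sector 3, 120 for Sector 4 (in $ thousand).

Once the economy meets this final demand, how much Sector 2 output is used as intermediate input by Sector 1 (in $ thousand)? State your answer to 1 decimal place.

I − A =
  [   0.90     0.00    -0.30    -0.10]
  [  -0.45     0.80    -0.30    -0.40]
  [   0.00    -0.05     1.00    -0.10]
  [   0.00    -0.25    -0.10     0.85]
Compute the cofactors C_ij = (−1)^(i+j)·(3×3 minor ij) of I−A; the adjugate is their transpose:
adj(I−A) = Cᵀ =
  [ 0.549750   0.045750   0.189500   0.108500]
  [ 0.378000   0.756000   0.384750   0.445500]
  [ 0.030375   0.060750   0.510750   0.092250]
  [ 0.114750   0.229500   0.173250   0.699750]
det(I−A) = Σ_j (I−A)_1j·C_1j = (0.90)(0.549750) + (0.00)(0.378000) + (-0.30)(0.030375) + (-0.10)(0.114750) = 0.4741875
(I − A)⁻¹ = adj(I−A) / det(I−A) ≈
  [   1.1594     0.0965     0.3996     0.2288]
  [   0.7972     1.5943     0.8114     0.9395]
  [   0.0641     0.1281     1.0771     0.1945]
  [   0.2420     0.4840     0.3654     1.4757]
First solve x = (I − A)⁻¹ d = adj(I−A)·d / det(I−A); in particular x_1 = (0.549750·260 + 0.045750·200 + 0.189500·700 + 0.108500·120) / 0.4741875 = 297.755 / 0.4741875 ≈ 627.927.
Intermediate flow from 2 to 1: z_21 = a_21 · x_1 = 0.45 × 297.755 / 0.4741875 = 133.98975 / 0.4741875 ≈ 282.6.

z_21 = 282.6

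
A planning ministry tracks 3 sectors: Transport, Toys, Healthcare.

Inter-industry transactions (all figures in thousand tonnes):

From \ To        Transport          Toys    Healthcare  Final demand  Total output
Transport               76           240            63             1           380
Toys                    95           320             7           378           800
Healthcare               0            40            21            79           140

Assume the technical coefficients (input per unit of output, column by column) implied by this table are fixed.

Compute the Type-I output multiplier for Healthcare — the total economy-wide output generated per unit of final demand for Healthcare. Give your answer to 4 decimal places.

m_3 = 2.5028

Technical coefficients a_ij = z_ij / X_j:
  a_11 = 76/380 = 0.20, a_21 = 95/380 = 0.25, a_31 = 0/380 = 0.00
  a_12 = 240/800 = 0.30, a_22 = 320/800 = 0.40, a_32 = 40/800 = 0.05
  a_13 = 63/140 = 0.45, a_23 = 7/140 = 0.05, a_33 = 21/140 = 0.15
I − A =
  [   0.80    -0.30    -0.45]
  [  -0.25     0.60    -0.05]
  [   0.00    -0.05     0.85]
Cofactors of I−A, C_ij = (−1)^(i+j)·(minor ij) (rows/columns in the sector order above):
  C_11 = (0.60)(0.85) − (-0.05)(-0.05) = 0.5075
  C_12 = −[(-0.25)(0.85) − (-0.05)(0.00)] = 0.2125
  C_13 = (-0.25)(-0.05) − (0.60)(0.00) = 0.0125
  C_21 = −[(-0.30)(0.85) − (-0.45)(-0.05)] = 0.2775
  C_22 = (0.80)(0.85) − (-0.45)(0.00) = 0.6800
  C_23 = −[(0.80)(-0.05) − (-0.30)(0.00)] = 0.0400
  C_31 = (-0.30)(-0.05) − (-0.45)(0.60) = 0.2850
  C_32 = −[(0.80)(-0.05) − (-0.45)(-0.25)] = 0.1525
  C_33 = (0.80)(0.60) − (-0.30)(-0.25) = 0.4050
det(I−A) = Σ_j (I−A)_1j·C_1j = (0.80)(0.5075) + (-0.30)(0.2125) + (-0.45)(0.0125) = 0.336625
adj(I−A) = Cᵀ =
  [ 0.5075   0.2775   0.2850]
  [ 0.2125   0.6800   0.1525]
  [ 0.0125   0.0400   0.4050]
(I − A)⁻¹ = adj(I−A) / det(I−A) ≈
  [   1.50761     0.82436     0.84664]
  [   0.63127     2.02005     0.45303]
  [   0.03713     0.11883     1.20312]
The output multiplier for sector j is the column-j sum of the Leontief inverse (I − A)⁻¹ = adj(I−A) / det(I−A).
Column 3 of adj(I−A): (0.2850, 0.1525, 0.4050); det(I−A) = 0.336625.
m_3 = (0.2850 + 0.1525 + 0.4050) / 0.336625 = 0.8425 / 0.336625 ≈ 2.5028.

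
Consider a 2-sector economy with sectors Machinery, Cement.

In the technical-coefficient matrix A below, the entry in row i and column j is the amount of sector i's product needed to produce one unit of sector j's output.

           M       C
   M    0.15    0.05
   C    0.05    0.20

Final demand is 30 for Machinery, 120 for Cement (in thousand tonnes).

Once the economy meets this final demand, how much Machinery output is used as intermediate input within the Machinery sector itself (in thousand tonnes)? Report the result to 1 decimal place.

z_MM = 6.6

I − A =
  [   0.85    -0.05]
  [  -0.05     0.80]
det(I−A) = (0.85)(0.80) − (-0.05)(-0.05) = 0.6775
adj(I−A) = [[0.80, 0.05], [0.05, 0.85]]
(I − A)⁻¹ = adj(I−A) / det(I−A) ≈
  [   1.1808     0.0738]
  [   0.0738     1.2546]
First solve x = (I − A)⁻¹ d = adj(I−A)·d / det(I−A); in particular x_M = (0.80·30 + 0.05·120) / 0.6775 = 30.00 / 0.6775 ≈ 44.280.
Intermediate flow from M to M: z_MM = a_MM · x_M = 0.15 × 30.00 / 0.6775 = 4.50 / 0.6775 ≈ 6.6.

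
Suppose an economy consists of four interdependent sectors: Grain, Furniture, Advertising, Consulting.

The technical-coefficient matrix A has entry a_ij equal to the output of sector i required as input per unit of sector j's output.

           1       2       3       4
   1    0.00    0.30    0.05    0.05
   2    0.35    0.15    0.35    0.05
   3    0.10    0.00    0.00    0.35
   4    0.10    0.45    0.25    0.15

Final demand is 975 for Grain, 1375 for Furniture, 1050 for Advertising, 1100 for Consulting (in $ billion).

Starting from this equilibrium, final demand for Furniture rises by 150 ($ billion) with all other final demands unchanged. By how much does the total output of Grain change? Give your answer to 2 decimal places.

I − A =
  [   1.00    -0.30    -0.05    -0.05]
  [  -0.35     0.85    -0.35    -0.05]
  [  -0.10     0.00     1.00    -0.35]
  [  -0.10    -0.45    -0.25     0.85]
Compute the cofactors C_ij = (−1)^(i+j)·(3×3 minor ij) of I−A; the adjugate is their transpose:
adj(I−A) = Cᵀ =
  [ 0.570500   0.259125   0.146500   0.109125]
  [ 0.315125   0.750250   0.327750   0.197625]
  [ 0.154875   0.195750   0.597125   0.266500]
  [ 0.279500   0.485250   0.366375   0.730250]
det(I−A) = Σ_j (I−A)_1j·C_1j = (1.00)(0.570500) + (-0.30)(0.315125) + (-0.05)(0.154875) + (-0.05)(0.279500) = 0.45424375
(I − A)⁻¹ = adj(I−A) / det(I−A) ≈
  [   1.2559     0.5705     0.3225     0.2402]
  [   0.6937     1.6516     0.7215     0.4351]
  [   0.3410     0.4309     1.3145     0.5867]
  [   0.6153     1.0683     0.8066     1.6076]
Δx = (I − A)⁻¹ Δd with Δd having +150 in the Furniture component and 0 elsewhere.
So Δx_1 = L_12 · (+150), where L_12 = adj(I−A)_12 / det(I−A) = 0.259125 / 0.45424375.
Δx_1 = 0.259125 × (+150) / 0.45424375 = 38.86875 / 0.45424375 ≈ 85.57.

Δx_1 = 85.57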